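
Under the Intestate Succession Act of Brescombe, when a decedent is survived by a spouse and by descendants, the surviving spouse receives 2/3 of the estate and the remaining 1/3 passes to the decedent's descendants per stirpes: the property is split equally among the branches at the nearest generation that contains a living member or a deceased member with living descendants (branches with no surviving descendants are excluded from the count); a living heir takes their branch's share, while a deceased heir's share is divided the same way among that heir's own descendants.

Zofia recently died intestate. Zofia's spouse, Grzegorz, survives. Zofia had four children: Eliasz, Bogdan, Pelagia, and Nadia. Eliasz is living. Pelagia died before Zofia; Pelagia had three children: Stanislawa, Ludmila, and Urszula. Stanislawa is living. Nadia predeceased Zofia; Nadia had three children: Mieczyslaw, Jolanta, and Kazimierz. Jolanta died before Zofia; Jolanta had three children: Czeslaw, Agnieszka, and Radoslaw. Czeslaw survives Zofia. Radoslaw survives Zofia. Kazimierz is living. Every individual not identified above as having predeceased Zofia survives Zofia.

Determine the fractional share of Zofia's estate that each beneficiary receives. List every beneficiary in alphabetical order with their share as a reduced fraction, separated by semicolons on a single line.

Grzegorz, as surviving spouse, takes 2/3.
The remaining 1/3 passes to Zofia's descendants per stirpes.
The 1/3 is divided into 4 equal shares of 1/12 among Eliasz, Bogdan, Pelagia, Nadia.
Eliasz is living and takes 1/12.
Bogdan is living and takes 1/12.
Pelagia predeceased; the 1/12 allotted to Pelagia's branch passes to Pelagia's issue by representation.
The 1/12 is divided into 3 equal shares of 1/36 among Stanislawa, Ludmila, Urszula.
Stanislawa is living and takes 1/36.
Ludmila is living and takes 1/36.
Urszula is living and takes 1/36.
Nadia predeceased; the 1/12 allotted to Nadia's branch passes to Nadia's issue by representation.
The 1/12 is divided into 3 equal shares of 1/36 among Mieczyslaw, Jolanta, Kazimierz.
Mieczyslaw is living and takes 1/36.
Jolanta predeceased; the 1/36 allotted to Jolanta's branch passes to Jolanta's issue by representation.
The 1/36 is divided into 3 equal shares of 1/108 among Czeslaw, Agnieszka, Radoslaw.
Czeslaw is living and takes 1/108.
Agnieszka is living and takes 1/108.
Radoslaw is living and takes 1/108.
Kazimierz is living and takes 1/36.

Agnieszka 1/108; Bogdan 1/12; Czeslaw 1/108; Eliasz 1/12; Grzegorz 2/3; Kazimierz 1/36; Ludmila 1/36; Mieczyslaw 1/36; Radoslaw 1/108; Stanislawa 1/36; Urszula 1/36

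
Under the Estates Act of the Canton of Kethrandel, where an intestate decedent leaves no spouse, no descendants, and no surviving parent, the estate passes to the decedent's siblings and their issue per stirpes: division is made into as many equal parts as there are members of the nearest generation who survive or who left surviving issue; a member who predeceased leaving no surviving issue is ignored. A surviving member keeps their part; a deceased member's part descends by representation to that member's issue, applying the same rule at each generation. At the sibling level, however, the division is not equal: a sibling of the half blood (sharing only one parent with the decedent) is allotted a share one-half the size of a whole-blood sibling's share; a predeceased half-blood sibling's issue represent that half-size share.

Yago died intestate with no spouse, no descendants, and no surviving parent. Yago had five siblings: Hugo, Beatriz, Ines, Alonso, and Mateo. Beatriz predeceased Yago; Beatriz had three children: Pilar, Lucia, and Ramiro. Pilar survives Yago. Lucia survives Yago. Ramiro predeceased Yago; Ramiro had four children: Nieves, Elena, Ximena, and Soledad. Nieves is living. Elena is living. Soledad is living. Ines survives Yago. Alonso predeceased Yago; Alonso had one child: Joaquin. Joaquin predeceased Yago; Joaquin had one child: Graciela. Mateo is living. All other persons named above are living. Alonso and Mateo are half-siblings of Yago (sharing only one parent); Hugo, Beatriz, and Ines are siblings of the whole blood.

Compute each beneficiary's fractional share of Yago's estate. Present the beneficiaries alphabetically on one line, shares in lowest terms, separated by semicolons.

No spouse, descendants, or parent survives, so the estate passes to Yago's siblings per stirpes.
Half-blood siblings count for one-half the weight of whole-blood siblings at the initial division.
Dividing 1 in proportion to weights (total weight 4): Hugo (weight 1) → 1/4; Beatriz (weight 1) → 1/4; Ines (weight 1) → 1/4; Alonso (weight 1/2) → 1/8; Mateo (weight 1/2) → 1/8.
Hugo is living and takes 1/4.
Beatriz predeceased; the 1/4 allotted to Beatriz's branch passes to Beatriz's issue by representation.
The 1/4 is divided into 3 equal shares of 1/12 among Pilar, Lucia, Ramiro.
Pilar is living and takes 1/12.
Lucia is living and takes 1/12.
Ramiro predeceased; the 1/12 allotted to Ramiro's branch passes to Ramiro's issue by representation.
The 1/12 is divided into 4 equal shares of 1/48 among Nieves, Elena, Ximena, Soledad.
Nieves is living and takes 1/48.
Elena is living and takes 1/48.
Ximena is living and takes 1/48.
Soledad is living and takes 1/48.
Ines is living and takes 1/4.
Alonso predeceased; the 1/8 allotted to Alonso's branch passes to Alonso's issue by representation.
Joaquin's line is the sole branch at this level, so the full 1/8 passes to Joaquin's issue by representation.
Graciela is the sole taker at this level and receives the full 1/8.
Mateo is living and takes 1/8.

Elena 1/48; Graciela 1/8; Hugo 1/4; Ines 1/4; Lucia 1/12; Mateo 1/8; Nieves 1/48; Pilar 1/12; Soledad 1/48; Ximena 1/48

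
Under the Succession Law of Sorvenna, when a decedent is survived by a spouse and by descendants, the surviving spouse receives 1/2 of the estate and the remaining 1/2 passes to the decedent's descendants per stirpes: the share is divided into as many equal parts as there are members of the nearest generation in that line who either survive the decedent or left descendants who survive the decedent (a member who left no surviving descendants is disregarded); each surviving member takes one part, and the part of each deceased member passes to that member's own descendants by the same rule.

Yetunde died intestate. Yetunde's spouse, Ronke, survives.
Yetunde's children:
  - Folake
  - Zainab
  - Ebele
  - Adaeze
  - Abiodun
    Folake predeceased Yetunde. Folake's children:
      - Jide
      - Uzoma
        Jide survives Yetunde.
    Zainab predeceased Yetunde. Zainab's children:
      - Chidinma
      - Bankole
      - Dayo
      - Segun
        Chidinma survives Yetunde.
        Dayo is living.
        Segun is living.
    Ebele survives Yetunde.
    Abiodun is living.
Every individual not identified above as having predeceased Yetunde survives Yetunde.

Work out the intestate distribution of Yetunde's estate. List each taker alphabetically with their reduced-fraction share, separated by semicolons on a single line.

Abiodun 1/10; Adaeze 1/10; Bankole 1/40; Chidinma 1/40; Dayo 1/40; Ebele 1/10; Jide 1/20; Ronke 1/2; Segun 1/40; Uzoma 1/20

Ronke, as surviving spouse, takes 1/2.
The remaining 1/2 passes to Yetunde's descendants per stirpes.
The 1/2 is divided into 5 equal shares of 1/10 among Folake, Zainab, Ebele, Adaeze, Abiodun.
Folake predeceased; the 1/10 allotted to Folake's branch passes to Folake's issue by representation.
The 1/10 is divided into 2 equal shares of 1/20 among Jide, Uzoma.
Jide is living and takes 1/20.
Uzoma is living and takes 1/20.
Zainab predeceased; the 1/10 allotted to Zainab's branch passes to Zainab's issue by representation.
The 1/10 is divided into 4 equal shares of 1/40 among Chidinma, Bankole, Dayo, Segun.
Chidinma is living and takes 1/40.
Bankole is living and takes 1/40.
Dayo is living and takes 1/40.
Segun is living and takes 1/40.
Ebele is living and takes 1/10.
Adaeze is living and takes 1/10.
Abiodun is living and takes 1/10.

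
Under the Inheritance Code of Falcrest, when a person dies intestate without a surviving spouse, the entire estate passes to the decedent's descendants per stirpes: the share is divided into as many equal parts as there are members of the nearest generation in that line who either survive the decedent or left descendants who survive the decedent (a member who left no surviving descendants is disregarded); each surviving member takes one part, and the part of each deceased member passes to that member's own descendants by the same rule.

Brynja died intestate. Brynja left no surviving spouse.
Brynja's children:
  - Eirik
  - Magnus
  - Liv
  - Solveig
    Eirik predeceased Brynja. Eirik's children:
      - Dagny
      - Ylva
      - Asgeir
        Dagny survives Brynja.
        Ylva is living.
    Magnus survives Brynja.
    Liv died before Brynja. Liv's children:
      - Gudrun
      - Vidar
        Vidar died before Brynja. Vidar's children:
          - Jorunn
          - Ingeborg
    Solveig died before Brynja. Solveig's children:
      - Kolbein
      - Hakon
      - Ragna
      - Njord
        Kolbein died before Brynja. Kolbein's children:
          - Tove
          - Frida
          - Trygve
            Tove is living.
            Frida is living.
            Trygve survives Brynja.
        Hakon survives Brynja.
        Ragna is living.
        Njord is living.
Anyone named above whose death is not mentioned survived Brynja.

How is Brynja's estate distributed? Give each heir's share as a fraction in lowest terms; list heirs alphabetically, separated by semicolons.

Asgeir 1/12; Dagny 1/12; Frida 1/48; Gudrun 1/8; Hakon 1/16; Ingeborg 1/16; Jorunn 1/16; Magnus 1/4; Njord 1/16; Ragna 1/16; Tove 1/48; Trygve 1/48; Ylva 1/12

There is no surviving spouse, so the entire estate passes to Brynja's descendants per stirpes.
The estate is divided into 4 equal shares of 1/4 among Eirik, Magnus, Liv, Solveig.
Eirik predeceased; the 1/4 allotted to Eirik's branch passes to Eirik's issue by representation.
The 1/4 is divided into 3 equal shares of 1/12 among Dagny, Ylva, Asgeir.
Dagny is living and takes 1/12.
Ylva is living and takes 1/12.
Asgeir is living and takes 1/12.
Magnus is living and takes 1/4.
Liv predeceased; the 1/4 allotted to Liv's branch passes to Liv's issue by representation.
The 1/4 is divided into 2 equal shares of 1/8 among Gudrun, Vidar.
Gudrun is living and takes 1/8.
Vidar predeceased; the 1/8 allotted to Vidar's branch passes to Vidar's issue by representation.
The 1/8 is divided into 2 equal shares of 1/16 among Jorunn, Ingeborg.
Jorunn is living and takes 1/16.
Ingeborg is living and takes 1/16.
Solveig predeceased; the 1/4 allotted to Solveig's branch passes to Solveig's issue by representation.
The 1/4 is divided into 4 equal shares of 1/16 among Kolbein, Hakon, Ragna, Njord.
Kolbein predeceased; the 1/16 allotted to Kolbein's branch passes to Kolbein's issue by representation.
The 1/16 is divided into 3 equal shares of 1/48 among Tove, Frida, Trygve.
Tove is living and takes 1/48.
Frida is living and takes 1/48.
Trygve is living and takes 1/48.
Hakon is living and takes 1/16.
Ragna is living and takes 1/16.
Njord is living and takes 1/16.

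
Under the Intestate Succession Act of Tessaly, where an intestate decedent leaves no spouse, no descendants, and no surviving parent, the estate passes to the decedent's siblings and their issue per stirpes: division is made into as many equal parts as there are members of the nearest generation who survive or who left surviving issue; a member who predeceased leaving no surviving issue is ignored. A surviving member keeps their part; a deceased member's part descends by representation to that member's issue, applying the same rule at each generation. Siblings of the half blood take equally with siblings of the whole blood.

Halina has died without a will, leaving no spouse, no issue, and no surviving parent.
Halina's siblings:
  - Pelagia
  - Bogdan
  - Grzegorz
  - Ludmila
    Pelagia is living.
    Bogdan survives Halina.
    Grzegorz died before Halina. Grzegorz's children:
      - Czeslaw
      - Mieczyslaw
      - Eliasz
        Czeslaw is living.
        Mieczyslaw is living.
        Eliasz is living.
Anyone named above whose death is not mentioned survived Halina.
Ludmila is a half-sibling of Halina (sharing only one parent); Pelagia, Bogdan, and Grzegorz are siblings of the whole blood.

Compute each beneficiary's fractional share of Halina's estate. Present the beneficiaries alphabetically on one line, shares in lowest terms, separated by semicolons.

Bogdan 1/4; Czeslaw 1/12; Eliasz 1/12; Ludmila 1/4; Mieczyslaw 1/12; Pelagia 1/4

No spouse, descendants, or parent survives, so the estate passes to Halina's siblings per stirpes.
Half-blood and whole-blood siblings take equally under the stated rule.
The estate is divided into 4 equal shares of 1/4 among Pelagia, Bogdan, Grzegorz, Ludmila.
Pelagia is living and takes 1/4.
Bogdan is living and takes 1/4.
Grzegorz predeceased; the 1/4 allotted to Grzegorz's branch passes to Grzegorz's issue by representation.
The 1/4 is divided into 3 equal shares of 1/12 among Czeslaw, Mieczyslaw, Eliasz.
Czeslaw is living and takes 1/12.
Mieczyslaw is living and takes 1/12.
Eliasz is living and takes 1/12.
Ludmila is living and takes 1/4.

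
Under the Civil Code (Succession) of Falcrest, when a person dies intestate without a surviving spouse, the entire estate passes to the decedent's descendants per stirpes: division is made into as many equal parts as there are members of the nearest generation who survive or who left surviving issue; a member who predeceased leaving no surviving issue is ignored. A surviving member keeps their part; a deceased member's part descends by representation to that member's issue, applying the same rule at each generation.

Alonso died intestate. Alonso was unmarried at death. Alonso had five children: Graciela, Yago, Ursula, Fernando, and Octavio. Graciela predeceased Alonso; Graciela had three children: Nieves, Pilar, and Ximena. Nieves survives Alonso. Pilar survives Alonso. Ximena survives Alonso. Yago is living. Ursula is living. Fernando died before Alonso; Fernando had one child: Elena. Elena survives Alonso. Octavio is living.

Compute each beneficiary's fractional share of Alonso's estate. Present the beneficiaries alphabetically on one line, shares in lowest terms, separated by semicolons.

Elena 1/5; Nieves 1/15; Octavio 1/5; Pilar 1/15; Ursula 1/5; Ximena 1/15; Yago 1/5

There is no surviving spouse, so the entire estate passes to Alonso's descendants per stirpes.
The estate is divided into 5 equal shares of 1/5 among Graciela, Yago, Ursula, Fernando, Octavio.
Graciela predeceased; the 1/5 allotted to Graciela's branch passes to Graciela's issue by representation.
The 1/5 is divided into 3 equal shares of 1/15 among Nieves, Pilar, Ximena.
Nieves is living and takes 1/15.
Pilar is living and takes 1/15.
Ximena is living and takes 1/15.
Yago is living and takes 1/5.
Ursula is living and takes 1/5.
Fernando predeceased; the 1/5 allotted to Fernando's branch passes to Fernando's issue by representation.
Elena is the sole taker at this level and receives the full 1/5.
Octavio is living and takes 1/5.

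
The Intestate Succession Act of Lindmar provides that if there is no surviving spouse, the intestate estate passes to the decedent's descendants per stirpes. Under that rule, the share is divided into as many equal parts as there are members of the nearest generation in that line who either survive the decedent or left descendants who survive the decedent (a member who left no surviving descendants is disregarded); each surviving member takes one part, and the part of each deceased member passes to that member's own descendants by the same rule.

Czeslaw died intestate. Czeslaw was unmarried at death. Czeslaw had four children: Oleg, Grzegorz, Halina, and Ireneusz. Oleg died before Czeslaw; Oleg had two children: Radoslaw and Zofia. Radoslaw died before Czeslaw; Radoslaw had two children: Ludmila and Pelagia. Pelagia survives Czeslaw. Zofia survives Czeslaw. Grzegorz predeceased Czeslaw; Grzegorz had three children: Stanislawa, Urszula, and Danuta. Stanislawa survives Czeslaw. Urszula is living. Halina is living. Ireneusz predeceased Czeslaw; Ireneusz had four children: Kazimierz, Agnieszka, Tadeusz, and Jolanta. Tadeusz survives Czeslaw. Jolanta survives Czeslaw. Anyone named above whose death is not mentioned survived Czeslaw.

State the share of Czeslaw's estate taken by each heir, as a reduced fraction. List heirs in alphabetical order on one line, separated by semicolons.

There is no surviving spouse, so the entire estate passes to Czeslaw's descendants per stirpes.
The estate is divided into 4 equal shares of 1/4 among Oleg, Grzegorz, Halina, Ireneusz.
Oleg predeceased; the 1/4 allotted to Oleg's branch passes to Oleg's issue by representation.
The 1/4 is divided into 2 equal shares of 1/8 among Radoslaw, Zofia.
Radoslaw predeceased; the 1/8 allotted to Radoslaw's branch passes to Radoslaw's issue by representation.
The 1/8 is divided into 2 equal shares of 1/16 among Ludmila, Pelagia.
Ludmila is living and takes 1/16.
Pelagia is living and takes 1/16.
Zofia is living and takes 1/8.
Grzegorz predeceased; the 1/4 allotted to Grzegorz's branch passes to Grzegorz's issue by representation.
The 1/4 is divided into 3 equal shares of 1/12 among Stanislawa, Urszula, Danuta.
Stanislawa is living and takes 1/12.
Urszula is living and takes 1/12.
Danuta is living and takes 1/12.
Halina is living and takes 1/4.
Ireneusz predeceased; the 1/4 allotted to Ireneusz's branch passes to Ireneusz's issue by representation.
The 1/4 is divided into 4 equal shares of 1/16 among Kazimierz, Agnieszka, Tadeusz, Jolanta.
Kazimierz is living and takes 1/16.
Agnieszka is living and takes 1/16.
Tadeusz is living and takes 1/16.
Jolanta is living and takes 1/16.

Agnieszka 1/16; Danuta 1/12; Halina 1/4; Jolanta 1/16; Kazimierz 1/16; Ludmila 1/16; Pelagia 1/16; Stanislawa 1/12; Tadeusz 1/16; Urszula 1/12; Zofia 1/8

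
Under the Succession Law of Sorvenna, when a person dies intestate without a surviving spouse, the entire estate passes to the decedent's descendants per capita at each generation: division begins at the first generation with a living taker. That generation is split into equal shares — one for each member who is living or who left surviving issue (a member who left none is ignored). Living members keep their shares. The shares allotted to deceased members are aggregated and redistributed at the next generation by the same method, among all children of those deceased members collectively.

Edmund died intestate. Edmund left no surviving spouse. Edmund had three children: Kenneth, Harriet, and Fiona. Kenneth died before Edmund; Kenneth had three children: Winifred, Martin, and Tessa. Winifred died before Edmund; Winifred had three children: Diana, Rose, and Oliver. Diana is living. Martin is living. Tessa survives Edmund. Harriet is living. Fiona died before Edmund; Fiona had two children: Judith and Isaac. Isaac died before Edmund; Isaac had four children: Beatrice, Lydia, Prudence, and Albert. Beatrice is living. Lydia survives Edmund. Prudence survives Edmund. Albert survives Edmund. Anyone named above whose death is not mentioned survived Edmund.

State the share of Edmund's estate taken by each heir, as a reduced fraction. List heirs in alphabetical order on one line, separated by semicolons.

There is no surviving spouse, so the entire estate passes to Edmund's descendants per capita at each generation.
At generation 1 (Kenneth, Harriet, Fiona) there are 3 shares of (1)/3 = 1/3 each.
Living: Harriet — each takes 1/3.
Deceased: Kenneth and Fiona. Their combined 2/3 is pooled and carried to generation 2.
At generation 2 (Winifred, Martin, Tessa, Judith, Isaac) there are 5 shares of (2/3)/5 = 2/15 each.
Living: Martin, Tessa, and Judith — each takes 2/15.
Deceased: Winifred and Isaac. Their combined 4/15 is pooled and carried to generation 3.
At generation 3 (Diana, Rose, Oliver, Beatrice, Lydia, Prudence, Albert) there are 7 shares of (4/15)/7 = 4/105 each.
Living: Diana, Rose, Oliver, Beatrice, Lydia, Prudence, and Albert — each takes 4/105.

Albert 4/105; Beatrice 4/105; Diana 4/105; Harriet 1/3; Judith 2/15; Lydia 4/105; Martin 2/15; Oliver 4/105; Prudence 4/105; Rose 4/105; Tessa 2/15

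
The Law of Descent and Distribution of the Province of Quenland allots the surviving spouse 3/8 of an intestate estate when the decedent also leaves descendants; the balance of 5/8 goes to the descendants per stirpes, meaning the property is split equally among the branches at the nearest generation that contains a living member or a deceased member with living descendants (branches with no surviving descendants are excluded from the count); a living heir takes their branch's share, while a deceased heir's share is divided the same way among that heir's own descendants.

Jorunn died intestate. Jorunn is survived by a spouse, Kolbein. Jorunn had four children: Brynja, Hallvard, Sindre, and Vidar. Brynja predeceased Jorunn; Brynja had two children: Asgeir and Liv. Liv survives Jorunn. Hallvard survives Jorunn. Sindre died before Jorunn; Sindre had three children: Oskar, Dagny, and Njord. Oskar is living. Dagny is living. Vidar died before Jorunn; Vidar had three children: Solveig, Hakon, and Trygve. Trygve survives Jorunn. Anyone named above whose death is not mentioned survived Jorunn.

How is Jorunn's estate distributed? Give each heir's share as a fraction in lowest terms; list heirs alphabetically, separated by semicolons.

Kolbein, as surviving spouse, takes 3/8.
The remaining 5/8 passes to Jorunn's descendants per stirpes.
The 5/8 is divided into 4 equal shares of 5/32 among Brynja, Hallvard, Sindre, Vidar.
Brynja predeceased; the 5/32 allotted to Brynja's branch passes to Brynja's issue by representation.
The 5/32 is divided into 2 equal shares of 5/64 among Asgeir, Liv.
Asgeir is living and takes 5/64.
Liv is living and takes 5/64.
Hallvard is living and takes 5/32.
Sindre predeceased; the 5/32 allotted to Sindre's branch passes to Sindre's issue by representation.
The 5/32 is divided into 3 equal shares of 5/96 among Oskar, Dagny, Njord.
Oskar is living and takes 5/96.
Dagny is living and takes 5/96.
Njord is living and takes 5/96.
Vidar predeceased; the 5/32 allotted to Vidar's branch passes to Vidar's issue by representation.
The 5/32 is divided into 3 equal shares of 5/96 among Solveig, Hakon, Trygve.
Solveig is living and takes 5/96.
Hakon is living and takes 5/96.
Trygve is living and takes 5/96.

Asgeir 5/64; Dagny 5/96; Hakon 5/96; Hallvard 5/32; Kolbein 3/8; Liv 5/64; Njord 5/96; Oskar 5/96; Solveig 5/96; Trygve 5/96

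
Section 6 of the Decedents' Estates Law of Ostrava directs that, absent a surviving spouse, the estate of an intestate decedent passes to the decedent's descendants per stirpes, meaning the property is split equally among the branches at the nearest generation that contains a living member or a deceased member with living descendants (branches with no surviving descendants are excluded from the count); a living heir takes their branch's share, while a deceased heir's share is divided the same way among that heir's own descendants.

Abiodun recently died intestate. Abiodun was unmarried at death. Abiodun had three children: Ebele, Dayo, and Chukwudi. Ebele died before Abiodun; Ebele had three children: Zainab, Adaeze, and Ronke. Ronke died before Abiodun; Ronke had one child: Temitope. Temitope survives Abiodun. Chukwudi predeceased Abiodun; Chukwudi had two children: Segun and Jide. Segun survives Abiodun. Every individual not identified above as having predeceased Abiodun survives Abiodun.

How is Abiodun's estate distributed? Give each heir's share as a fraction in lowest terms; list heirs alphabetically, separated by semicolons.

There is no surviving spouse, so the entire estate passes to Abiodun's descendants per stirpes.
The estate is divided into 3 equal shares of 1/3 among Ebele, Dayo, Chukwudi.
Ebele predeceased; the 1/3 allotted to Ebele's branch passes to Ebele's issue by representation.
The 1/3 is divided into 3 equal shares of 1/9 among Zainab, Adaeze, Ronke.
Zainab is living and takes 1/9.
Adaeze is living and takes 1/9.
Ronke predeceased; the 1/9 allotted to Ronke's branch passes to Ronke's issue by representation.
Temitope is the sole taker at this level and receives the full 1/9.
Dayo is living and takes 1/3.
Chukwudi predeceased; the 1/3 allotted to Chukwudi's branch passes to Chukwudi's issue by representation.
The 1/3 is divided into 2 equal shares of 1/6 among Segun, Jide.
Segun is living and takes 1/6.
Jide is living and takes 1/6.

Adaeze 1/9; Dayo 1/3; Jide 1/6; Segun 1/6; Temitope 1/9; Zainab 1/9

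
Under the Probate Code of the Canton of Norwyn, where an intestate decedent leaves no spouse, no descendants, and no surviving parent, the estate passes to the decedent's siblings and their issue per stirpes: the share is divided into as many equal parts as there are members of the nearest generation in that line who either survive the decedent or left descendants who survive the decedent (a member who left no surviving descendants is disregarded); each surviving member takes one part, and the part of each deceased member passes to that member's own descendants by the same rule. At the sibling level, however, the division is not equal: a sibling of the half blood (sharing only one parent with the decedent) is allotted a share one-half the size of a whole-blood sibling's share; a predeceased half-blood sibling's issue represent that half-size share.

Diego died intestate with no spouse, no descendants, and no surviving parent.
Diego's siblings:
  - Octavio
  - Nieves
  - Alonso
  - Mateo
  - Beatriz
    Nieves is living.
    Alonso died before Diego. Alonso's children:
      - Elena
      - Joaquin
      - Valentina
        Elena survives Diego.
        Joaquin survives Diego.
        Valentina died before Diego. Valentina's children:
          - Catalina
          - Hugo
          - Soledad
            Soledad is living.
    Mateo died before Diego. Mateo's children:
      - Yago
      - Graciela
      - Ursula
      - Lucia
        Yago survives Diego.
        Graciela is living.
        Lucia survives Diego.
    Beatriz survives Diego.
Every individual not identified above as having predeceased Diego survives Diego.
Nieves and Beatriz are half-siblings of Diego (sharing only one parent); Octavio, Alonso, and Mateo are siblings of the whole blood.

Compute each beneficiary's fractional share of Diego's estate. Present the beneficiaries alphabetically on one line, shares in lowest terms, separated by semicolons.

Beatriz 1/8; Catalina 1/36; Elena 1/12; Graciela 1/16; Hugo 1/36; Joaquin 1/12; Lucia 1/16; Nieves 1/8; Octavio 1/4; Soledad 1/36; Ursula 1/16; Yago 1/16

No spouse, descendants, or parent survives, so the estate passes to Diego's siblings per stirpes.
Half-blood siblings count for one-half the weight of whole-blood siblings at the initial division.
Dividing 1 in proportion to weights (total weight 4): Octavio (weight 1) → 1/4; Nieves (weight 1/2) → 1/8; Alonso (weight 1) → 1/4; Mateo (weight 1) → 1/4; Beatriz (weight 1/2) → 1/8.
Octavio is living and takes 1/4.
Nieves is living and takes 1/8.
Alonso predeceased; the 1/4 allotted to Alonso's branch passes to Alonso's issue by representation.
The 1/4 is divided into 3 equal shares of 1/12 among Elena, Joaquin, Valentina.
Elena is living and takes 1/12.
Joaquin is living and takes 1/12.
Valentina predeceased; the 1/12 allotted to Valentina's branch passes to Valentina's issue by representation.
The 1/12 is divided into 3 equal shares of 1/36 among Catalina, Hugo, Soledad.
Catalina is living and takes 1/36.
Hugo is living and takes 1/36.
Soledad is living and takes 1/36.
Mateo predeceased; the 1/4 allotted to Mateo's branch passes to Mateo's issue by representation.
The 1/4 is divided into 4 equal shares of 1/16 among Yago, Graciela, Ursula, Lucia.
Yago is living and takes 1/16.
Graciela is living and takes 1/16.
Ursula is living and takes 1/16.
Lucia is living and takes 1/16.
Beatriz is living and takes 1/8.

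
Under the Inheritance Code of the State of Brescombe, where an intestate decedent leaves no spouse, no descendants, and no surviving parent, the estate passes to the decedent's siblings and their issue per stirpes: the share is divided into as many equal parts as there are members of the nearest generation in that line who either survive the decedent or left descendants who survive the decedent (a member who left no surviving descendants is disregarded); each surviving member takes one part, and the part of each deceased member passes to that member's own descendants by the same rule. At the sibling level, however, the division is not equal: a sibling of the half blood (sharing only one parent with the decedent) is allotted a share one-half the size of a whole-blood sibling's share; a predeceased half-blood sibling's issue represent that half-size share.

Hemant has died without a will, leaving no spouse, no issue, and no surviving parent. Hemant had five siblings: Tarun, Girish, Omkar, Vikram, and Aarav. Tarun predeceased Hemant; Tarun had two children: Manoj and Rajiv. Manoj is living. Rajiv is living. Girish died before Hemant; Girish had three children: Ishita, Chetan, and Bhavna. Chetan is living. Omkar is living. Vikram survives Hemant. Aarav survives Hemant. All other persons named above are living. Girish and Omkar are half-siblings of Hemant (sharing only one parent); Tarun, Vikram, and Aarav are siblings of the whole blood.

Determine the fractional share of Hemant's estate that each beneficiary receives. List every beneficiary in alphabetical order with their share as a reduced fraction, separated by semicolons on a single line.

Aarav 1/4; Bhavna 1/24; Chetan 1/24; Ishita 1/24; Manoj 1/8; Omkar 1/8; Rajiv 1/8; Vikram 1/4

No spouse, descendants, or parent survives, so the estate passes to Hemant's siblings per stirpes.
Half-blood siblings count for one-half the weight of whole-blood siblings at the initial division.
Dividing 1 in proportion to weights (total weight 4): Tarun (weight 1) → 1/4; Girish (weight 1/2) → 1/8; Omkar (weight 1/2) → 1/8; Vikram (weight 1) → 1/4; Aarav (weight 1) → 1/4.
Tarun predeceased; the 1/4 allotted to Tarun's branch passes to Tarun's issue by representation.
The 1/4 is divided into 2 equal shares of 1/8 among Manoj, Rajiv.
Manoj is living and takes 1/8.
Rajiv is living and takes 1/8.
Girish predeceased; the 1/8 allotted to Girish's branch passes to Girish's issue by representation.
The 1/8 is divided into 3 equal shares of 1/24 among Ishita, Chetan, Bhavna.
Ishita is living and takes 1/24.
Chetan is living and takes 1/24.
Bhavna is living and takes 1/24.
Omkar is living and takes 1/8.
Vikram is living and takes 1/4.
Aarav is living and takes 1/4.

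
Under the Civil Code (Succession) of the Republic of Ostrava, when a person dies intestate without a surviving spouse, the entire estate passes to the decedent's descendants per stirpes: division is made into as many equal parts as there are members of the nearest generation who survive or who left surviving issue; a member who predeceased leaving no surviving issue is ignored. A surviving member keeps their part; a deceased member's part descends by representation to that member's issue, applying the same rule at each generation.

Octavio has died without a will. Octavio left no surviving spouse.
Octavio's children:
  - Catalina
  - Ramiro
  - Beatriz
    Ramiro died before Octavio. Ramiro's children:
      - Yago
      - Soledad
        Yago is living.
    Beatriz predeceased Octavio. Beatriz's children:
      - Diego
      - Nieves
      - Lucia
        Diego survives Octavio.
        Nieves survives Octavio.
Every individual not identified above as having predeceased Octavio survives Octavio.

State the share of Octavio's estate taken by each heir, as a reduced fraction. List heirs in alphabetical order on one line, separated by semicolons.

Catalina 1/3; Diego 1/9; Lucia 1/9; Nieves 1/9; Soledad 1/6; Yago 1/6

There is no surviving spouse, so the entire estate passes to Octavio's descendants per stirpes.
The estate is divided into 3 equal shares of 1/3 among Catalina, Ramiro, Beatriz.
Catalina is living and takes 1/3.
Ramiro predeceased; the 1/3 allotted to Ramiro's branch passes to Ramiro's issue by representation.
The 1/3 is divided into 2 equal shares of 1/6 among Yago, Soledad.
Yago is living and takes 1/6.
Soledad is living and takes 1/6.
Beatriz predeceased; the 1/3 allotted to Beatriz's branch passes to Beatriz's issue by representation.
The 1/3 is divided into 3 equal shares of 1/9 among Diego, Nieves, Lucia.
Diego is living and takes 1/9.
Nieves is living and takes 1/9.
Lucia is living and takes 1/9.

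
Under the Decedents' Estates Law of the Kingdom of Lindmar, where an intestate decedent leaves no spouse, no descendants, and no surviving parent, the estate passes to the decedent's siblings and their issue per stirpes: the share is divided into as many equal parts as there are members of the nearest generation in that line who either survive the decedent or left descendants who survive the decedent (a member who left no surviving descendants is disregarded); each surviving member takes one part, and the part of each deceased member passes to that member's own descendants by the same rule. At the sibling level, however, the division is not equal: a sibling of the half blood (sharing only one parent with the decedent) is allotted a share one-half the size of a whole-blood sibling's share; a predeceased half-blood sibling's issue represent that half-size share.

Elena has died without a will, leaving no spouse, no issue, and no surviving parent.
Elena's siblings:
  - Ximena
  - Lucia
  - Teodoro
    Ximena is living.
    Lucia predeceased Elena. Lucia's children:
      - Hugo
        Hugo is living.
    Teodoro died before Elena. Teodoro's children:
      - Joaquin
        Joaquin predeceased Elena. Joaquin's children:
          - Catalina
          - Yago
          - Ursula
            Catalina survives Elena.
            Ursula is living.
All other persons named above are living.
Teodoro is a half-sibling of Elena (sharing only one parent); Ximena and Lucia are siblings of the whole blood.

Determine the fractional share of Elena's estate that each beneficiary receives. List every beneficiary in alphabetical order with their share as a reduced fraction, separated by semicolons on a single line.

No spouse, descendants, or parent survives, so the estate passes to Elena's siblings per stirpes.
Half-blood siblings count for one-half the weight of whole-blood siblings at the initial division.
Dividing 1 in proportion to weights (total weight 5/2): Ximena (weight 1) → 2/5; Lucia (weight 1) → 2/5; Teodoro (weight 1/2) → 1/5.
Ximena is living and takes 2/5.
Lucia predeceased; the 2/5 allotted to Lucia's branch passes to Lucia's issue by representation.
Hugo is the sole taker at this level and receives the full 2/5.
Teodoro predeceased; the 1/5 allotted to Teodoro's branch passes to Teodoro's issue by representation.
Joaquin's line is the sole branch at this level, so the full 1/5 passes to Joaquin's issue by representation.
The 1/5 is divided into 3 equal shares of 1/15 among Catalina, Yago, Ursula.
Catalina is living and takes 1/15.
Yago is living and takes 1/15.
Ursula is living and takes 1/15.

Catalina 1/15; Hugo 2/5; Ursula 1/15; Ximena 2/5; Yago 1/15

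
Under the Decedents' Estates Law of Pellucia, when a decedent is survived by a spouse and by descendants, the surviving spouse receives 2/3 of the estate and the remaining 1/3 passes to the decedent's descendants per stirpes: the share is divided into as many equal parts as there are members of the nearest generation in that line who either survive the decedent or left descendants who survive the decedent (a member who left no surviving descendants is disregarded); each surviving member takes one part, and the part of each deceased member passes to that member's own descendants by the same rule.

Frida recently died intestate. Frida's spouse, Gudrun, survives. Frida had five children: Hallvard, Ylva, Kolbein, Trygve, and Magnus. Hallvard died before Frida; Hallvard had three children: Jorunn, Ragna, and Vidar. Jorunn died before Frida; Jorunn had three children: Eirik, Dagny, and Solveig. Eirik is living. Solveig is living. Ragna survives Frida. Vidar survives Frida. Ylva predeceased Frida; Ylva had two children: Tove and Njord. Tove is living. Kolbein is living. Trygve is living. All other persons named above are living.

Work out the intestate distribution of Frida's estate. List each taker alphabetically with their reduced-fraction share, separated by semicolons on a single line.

Dagny 1/135; Eirik 1/135; Gudrun 2/3; Kolbein 1/15; Magnus 1/15; Njord 1/30; Ragna 1/45; Solveig 1/135; Tove 1/30; Trygve 1/15; Vidar 1/45

Gudrun, as surviving spouse, takes 2/3.
The remaining 1/3 passes to Frida's descendants per stirpes.
The 1/3 is divided into 5 equal shares of 1/15 among Hallvard, Ylva, Kolbein, Trygve, Magnus.
Hallvard predeceased; the 1/15 allotted to Hallvard's branch passes to Hallvard's issue by representation.
The 1/15 is divided into 3 equal shares of 1/45 among Jorunn, Ragna, Vidar.
Jorunn predeceased; the 1/45 allotted to Jorunn's branch passes to Jorunn's issue by representation.
The 1/45 is divided into 3 equal shares of 1/135 among Eirik, Dagny, Solveig.
Eirik is living and takes 1/135.
Dagny is living and takes 1/135.
Solveig is living and takes 1/135.
Ragna is living and takes 1/45.
Vidar is living and takes 1/45.
Ylva predeceased; the 1/15 allotted to Ylva's branch passes to Ylva's issue by representation.
The 1/15 is divided into 2 equal shares of 1/30 among Tove, Njord.
Tove is living and takes 1/30.
Njord is living and takes 1/30.
Kolbein is living and takes 1/15.
Trygve is living and takes 1/15.
Magnus is living and takes 1/15.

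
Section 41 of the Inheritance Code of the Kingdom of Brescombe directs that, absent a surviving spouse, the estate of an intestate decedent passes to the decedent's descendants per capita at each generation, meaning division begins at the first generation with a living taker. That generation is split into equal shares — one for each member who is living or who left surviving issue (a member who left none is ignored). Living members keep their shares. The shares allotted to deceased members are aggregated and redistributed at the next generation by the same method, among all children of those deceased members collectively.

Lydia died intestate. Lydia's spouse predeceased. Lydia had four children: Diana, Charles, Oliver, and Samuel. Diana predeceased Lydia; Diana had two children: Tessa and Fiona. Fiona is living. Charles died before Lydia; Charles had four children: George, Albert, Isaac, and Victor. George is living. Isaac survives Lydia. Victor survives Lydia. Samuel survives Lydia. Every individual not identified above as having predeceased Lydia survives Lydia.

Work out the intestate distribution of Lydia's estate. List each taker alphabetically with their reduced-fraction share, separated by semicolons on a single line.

There is no surviving spouse, so the entire estate passes to Lydia's descendants per capita at each generation.
At generation 1 (Diana, Charles, Oliver, Samuel) there are 4 shares of (1)/4 = 1/4 each.
Living: Oliver and Samuel — each takes 1/4.
Deceased: Diana and Charles. Their combined 1/2 is pooled and carried to generation 2.
At generation 2 (Tessa, Fiona, George, Albert, Isaac, Victor) there are 6 shares of (1/2)/6 = 1/12 each.
Living: Tessa, Fiona, George, Albert, Isaac, and Victor — each takes 1/12.

Albert 1/12; Fiona 1/12; George 1/12; Isaac 1/12; Oliver 1/4; Samuel 1/4; Tessa 1/12; Victor 1/12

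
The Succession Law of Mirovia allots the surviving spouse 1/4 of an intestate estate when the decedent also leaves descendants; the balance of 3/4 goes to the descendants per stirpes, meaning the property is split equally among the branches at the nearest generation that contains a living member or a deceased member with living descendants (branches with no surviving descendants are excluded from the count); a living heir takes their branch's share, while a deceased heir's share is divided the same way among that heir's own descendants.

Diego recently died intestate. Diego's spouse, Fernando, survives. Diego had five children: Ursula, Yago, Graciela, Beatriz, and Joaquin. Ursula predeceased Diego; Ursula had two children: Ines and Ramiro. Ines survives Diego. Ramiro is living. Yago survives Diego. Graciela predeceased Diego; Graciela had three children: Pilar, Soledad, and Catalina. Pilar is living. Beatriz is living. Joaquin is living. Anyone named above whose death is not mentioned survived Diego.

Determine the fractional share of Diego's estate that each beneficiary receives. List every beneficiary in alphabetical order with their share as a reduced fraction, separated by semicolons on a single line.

Fernando, as surviving spouse, takes 1/4.
The remaining 3/4 passes to Diego's descendants per stirpes.
The 3/4 is divided into 5 equal shares of 3/20 among Ursula, Yago, Graciela, Beatriz, Joaquin.
Ursula predeceased; the 3/20 allotted to Ursula's branch passes to Ursula's issue by representation.
The 3/20 is divided into 2 equal shares of 3/40 among Ines, Ramiro.
Ines is living and takes 3/40.
Ramiro is living and takes 3/40.
Yago is living and takes 3/20.
Graciela predeceased; the 3/20 allotted to Graciela's branch passes to Graciela's issue by representation.
The 3/20 is divided into 3 equal shares of 1/20 among Pilar, Soledad, Catalina.
Pilar is living and takes 1/20.
Soledad is living and takes 1/20.
Catalina is living and takes 1/20.
Beatriz is living and takes 3/20.
Joaquin is living and takes 3/20.

Beatriz 3/20; Catalina 1/20; Fernando 1/4; Ines 3/40; Joaquin 3/20; Pilar 1/20; Ramiro 3/40; Soledad 1/20; Yago 3/20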